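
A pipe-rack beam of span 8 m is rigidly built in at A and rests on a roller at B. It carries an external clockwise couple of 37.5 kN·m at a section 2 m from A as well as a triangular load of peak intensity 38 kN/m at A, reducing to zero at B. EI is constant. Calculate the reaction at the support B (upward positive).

Release the roller at B. Primary structure: cantilever fixed at A.
Downward deflection at the released point B due to the loads:
  clockwise couple 37.5 at a = 2: M₀a(2L − a)/(2EI) = 525/EI
  triangular load, peak 38 at the fixed end: w₀L⁴/(30EI) = 5188/EI
  δ_0 = 5713/EI
Flexibility coefficient — unit upward force at B: δ_{BB} = L³/(3EI) = 170.7/EI.
Compatibility at B: δ_0 − R_B·δ_{BB} = 0, so R_B = 5713/170.7 = 33.48 kN.

R_B = 33.48 kN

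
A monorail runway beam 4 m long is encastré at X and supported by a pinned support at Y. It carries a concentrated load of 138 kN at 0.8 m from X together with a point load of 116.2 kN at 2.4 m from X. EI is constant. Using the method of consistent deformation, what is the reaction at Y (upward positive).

R_Y = 57.93 kN

Choose R_Y as the redundant. The primary structure is the cantilever fixed at X.
Free-end deflection of the primary structure under the applied loading (downward +):
  point load 138 at a = 0.8: Pa²(3L − a)/(6EI) = 164.9/EI
  point load 116.2 at a = 2.4: Pa²(3L − a)/(6EI) = 1071/EI
  δ_0 = 1236/EI
Tip deflection under a unit load at Y: L³/(3EI) = 21.33/EI.
Compatibility at Y: δ_0 − R_Y·δ_{YY} = 0, so R_Y = 1236/21.33 = 57.93 kN.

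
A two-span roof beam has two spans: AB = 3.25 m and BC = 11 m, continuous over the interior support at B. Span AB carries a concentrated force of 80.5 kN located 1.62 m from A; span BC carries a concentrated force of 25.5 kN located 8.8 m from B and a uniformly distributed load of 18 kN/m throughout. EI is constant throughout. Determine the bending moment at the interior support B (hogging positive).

Take M_B as the redundant. Released structure: two simple spans AB and BC with a hinge at B.
End slopes at the hinge B, treating each span as simply supported:
  span AB: point load 80.5 at a = 1.62: Pab(L + a)/(6LEI) = 53.09/EI
  span BC: point load 25.5 at a = 8.8: Pab(L + b)/(6LEI) = 98.74/EI
  span BC: UDL 18: wL³/(24EI) = 998.2/EI
  relative rotation θ_0 = (53.09 + 1097)/EI = 1150/EI
A unit hogging moment at B produces rotation L₁/(3EI) + L₂/(3EI) = 4.75/EI.
Slope continuity at B: θ_0 = M_B·4.75/EI, so M_B = 1150/4.75 = 242.1 kN·m (hogging).

M_B = 242.1 kN·m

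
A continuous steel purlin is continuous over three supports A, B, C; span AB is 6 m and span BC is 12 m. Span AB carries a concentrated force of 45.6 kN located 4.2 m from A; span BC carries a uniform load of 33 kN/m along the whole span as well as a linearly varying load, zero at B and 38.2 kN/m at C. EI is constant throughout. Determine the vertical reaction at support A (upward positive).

Insert a hinge at B; M_B is the redundant, and each span becomes simply supported.
Rotations at B on the released spans (each span's end-slope, ×1/EI):
  span AB: point load 45.6 at a = 4.2: Pab(L + a)/(6LEI) = 97.68/EI
  span BC: UDL 33: wL³/(24EI) = 2376/EI
  span BC: triangular load, peak 38.2: 7w₀L³/(360EI) = 1284/EI
  relative rotation θ_0 = (97.68 + 3660)/EI = 3757/EI
A unit hogging moment at B produces rotation L₁/(3EI) + L₂/(3EI) = 6/EI.
Slope continuity at B: θ_0 = M_B·6/EI, so M_B = 3757/6 = 626.2 kN·m (hogging).
Span AB, ΣM about A with M_B applied at B: R_B^{AB}·6 = 191.5 + 626.2, so R_B^{AB} = 136.3 kN and R_A = 45.6 − 136.3 = -90.69 kN.

R_A = -90.69 kN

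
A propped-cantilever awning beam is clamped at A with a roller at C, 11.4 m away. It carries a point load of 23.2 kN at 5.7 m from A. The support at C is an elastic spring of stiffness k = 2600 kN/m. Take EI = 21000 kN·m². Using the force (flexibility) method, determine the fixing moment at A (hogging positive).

M_A = 50.92 kN·m

Release the roller at C. Primary structure: cantilever fixed at A.
Free-end deflection of the primary structure under the applied loading (downward +):
  point load 23.2 at a = 5.7: Pa²(3L − a)/(6EI) = 3580/EI
Tip deflection under a unit load at C: L³/(3EI) = 493.8/EI.
With EI = 21000 kN·m²: δ_0 = 0.1705 m and δ_{CC} = 0.023517 m/kN.
Compatibility — the spring shortens by R_C/k under the reaction it provides: δ_0 − R_C·δ_{CC} = R_C/k. With 1/k = 0.000385 m/kN, R_C = δ_0 / (δ_{CC} + 1/k) = 0.1705 / (0.023517 + 0.000385) = 7.133 kN.
Moment equilibrium about A: M_A = Σ(load moments about A) − R_C·L = 132.2 − 7.133×11.4 = 50.92 kN·m.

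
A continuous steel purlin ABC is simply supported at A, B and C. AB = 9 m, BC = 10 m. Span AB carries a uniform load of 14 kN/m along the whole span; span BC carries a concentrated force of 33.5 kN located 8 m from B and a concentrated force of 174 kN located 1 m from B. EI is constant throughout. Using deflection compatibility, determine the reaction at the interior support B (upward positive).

Take M_B as the redundant. Released structure: two simple spans AB and BC with a hinge at B.
Rotations at B on the released spans (each span's end-slope, ×1/EI):
  span AB: UDL 14: wL³/(24EI) = 425.2/EI
  span BC: point load 33.5 at a = 8: Pab(L + b)/(6LEI) = 107.2/EI
  span BC: point load 174 at a = 1: Pab(L + b)/(6LEI) = 495.9/EI
  relative rotation θ_0 = (425.2 + 603.1)/EI = 1028/EI
A unit hogging moment at B produces rotation L₁/(3EI) + L₂/(3EI) = 6.333/EI.
Compatibility: M_B·(L₁+L₂)/(3EI) = θ_0, giving M_B = 162.4 kN·m (hogging).
Span AB, ΣM about A with M_B applied at B: R_B^{AB}·9 = 567 + 162.4, so R_B^{AB} = 81.04 kN and R_A = 126 − 81.04 = 44.96 kN.
Span BC, ΣM about C: R_B^{BC}·10 = 1633 + 162.4, so R_B^{BC} = 179.5 kN and R_C = 207.5 − 179.5 = 27.96 kN.
R_B = 81.04 + 179.5 = 260.6 kN.

R_B = 260.6 kN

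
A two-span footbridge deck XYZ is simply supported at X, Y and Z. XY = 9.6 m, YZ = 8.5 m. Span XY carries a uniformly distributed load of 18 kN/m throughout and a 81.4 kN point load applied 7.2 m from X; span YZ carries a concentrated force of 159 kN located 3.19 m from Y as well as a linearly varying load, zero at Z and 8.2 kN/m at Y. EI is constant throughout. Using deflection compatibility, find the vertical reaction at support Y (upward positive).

R_Y = 340.4 kN

Take M_Y as the redundant. Released structure: two simple spans XY and YZ with a hinge at Y.
End slopes at the hinge Y, treating each span as simply supported:
  span XY: UDL 18: wL³/(24EI) = 663.6/EI
  span XY: point load 81.4 at a = 7.2: Pab(L + a)/(6LEI) = 410.3/EI
  span YZ: point load 159 at a = 3.19: Pab(L + b)/(6LEI) = 729.3/EI
  span YZ: triangular load, peak 8.2: w₀L³/(45EI) = 111.9/EI
  relative rotation θ_0 = (1074 + 841.2)/EI = 1915/EI
A unit hogging moment at Y produces rotation L₁/(3EI) + L₂/(3EI) = 6.033/EI.
Slope continuity at Y: θ_0 = M_Y·6.033/EI, so M_Y = 1915/6.033 = 317.4 kN·m (hogging).
Span XY, ΣM about X with M_Y applied at Y: R_Y^{XY}·9.6 = 1416 + 317.4, so R_Y^{XY} = 180.5 kN and R_X = 254.2 − 180.5 = 73.69 kN.
Span YZ, ΣM about Z: R_Y^{YZ}·8.5 = 1042 + 317.4, so R_Y^{YZ} = 159.9 kN and R_Z = 193.8 − 159.9 = 33.95 kN.
R_Y = 180.5 + 159.9 = 340.4 kN.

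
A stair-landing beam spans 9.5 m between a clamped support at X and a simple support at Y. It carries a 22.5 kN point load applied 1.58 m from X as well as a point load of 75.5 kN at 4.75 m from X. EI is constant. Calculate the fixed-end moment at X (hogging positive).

Take the reaction at Y as the redundant and release it; the primary structure is a cantilever fixed at X.
Primary-structure tip deflection at Y by superposition:
  point load 22.5 at a = 1.58: Pa²(3L − a)/(6EI) = 252/EI
  point load 75.5 at a = 4.75: Pa²(3L − a)/(6EI) = 6743/EI
  δ_0 = 6995/EI
Tip deflection under a unit load at Y: L³/(3EI) = 285.8/EI.
The prop prevents deflection at Y: R_Y = δ_0/δ_{YY} = 6995/285.8 = 24.48 kN.
Moment equilibrium about X: M_X = Σ(load moments about X) − R_Y·L = 394.2 − 24.48×9.5 = 161.7 kN·m.

M_X = 161.7 kN·m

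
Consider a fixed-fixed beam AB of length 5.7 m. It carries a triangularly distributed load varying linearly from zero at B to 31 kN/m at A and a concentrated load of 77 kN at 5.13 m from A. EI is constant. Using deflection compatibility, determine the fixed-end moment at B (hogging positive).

Take the two fixed-end moments M_A, M_B as redundants; the released structure is the simple span AB.
End rotations of the released simple span under the applied load (×1/EI):
  at A: triangular load, peak 31: w₀L³/(45EI) = 127.6/EI
  at B: triangular load, peak 31: 7w₀L³/(360EI) = 111.6/EI
  at A: point load 77 at a = 5.13: Pab(L + b)/(6LEI) = 41.28/EI
  at B: point load 77 at a = 5.13: Pab(L + a)/(6LEI) = 71.3/EI
  θ_A0 = 168.9/EI,  θ_B0 = 182.9/EI
Flexibility coefficients: a unit moment at one end gives L/(3EI) there and L/(6EI) at the far end, so f₁₁ = f₂₂ = 1.9/EI and f₁₂ = f₂₁ = 0.95/EI.
Compatibility — zero rotation at each built-in end:
  1.9 M_A + 0.95 M_B = 168.9
  0.95 M_A + 1.9 M_B = 182.9
Solving the pair gives M_A = 54.31 kN·m and M_B = 69.12 kN·m (hogging).

M_B = 69.12 kN·m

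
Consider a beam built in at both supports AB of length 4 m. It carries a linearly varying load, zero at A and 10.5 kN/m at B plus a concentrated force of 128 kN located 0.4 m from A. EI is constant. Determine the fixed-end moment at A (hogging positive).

M_A = 47.07 kN·m

Take the two fixed-end moments M_A, M_B as redundants; the released structure is the simple span AB.
Simple-span end rotations at A and B under the given loads:
  at A: triangular load, peak 10.5: 7w₀L³/(360EI) = 13.07/EI
  at B: triangular load, peak 10.5: w₀L³/(45EI) = 14.93/EI
  at A: point load 128 at a = 0.4: Pab(L + b)/(6LEI) = 58.37/EI
  at B: point load 128 at a = 0.4: Pab(L + a)/(6LEI) = 33.79/EI
  θ_A0 = 71.43/EI,  θ_B0 = 48.73/EI
Flexibility coefficients: a unit moment at one end gives L/(3EI) there and L/(6EI) at the far end, so f₁₁ = f₂₂ = 1.333/EI and f₁₂ = f₂₁ = 0.6667/EI.
Compatibility — zero rotation at each built-in end:
  1.333 M_A + 0.6667 M_B = 71.43
  0.6667 M_A + 1.333 M_B = 48.73
Solving the pair gives M_A = 47.07 kN·m and M_B = 13.01 kN·m (hogging).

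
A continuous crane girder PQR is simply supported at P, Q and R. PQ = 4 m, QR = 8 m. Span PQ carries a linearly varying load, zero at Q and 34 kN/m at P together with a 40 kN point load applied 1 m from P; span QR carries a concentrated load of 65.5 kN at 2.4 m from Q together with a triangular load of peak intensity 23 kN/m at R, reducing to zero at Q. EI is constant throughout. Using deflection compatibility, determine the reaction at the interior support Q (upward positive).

R_Q = 160.3 kN

Insert a hinge at Q; M_Q is the redundant, and each span becomes simply supported.
Discontinuity in slope at Q on the released structure — sum the simple-span end rotations:
  span PQ: triangular load, peak 34: 7w₀L³/(360EI) = 42.31/EI
  span PQ: point load 40 at a = 1: Pab(L + a)/(6LEI) = 25/EI
  span QR: point load 65.5 at a = 2.4: Pab(L + b)/(6LEI) = 249.4/EI
  span QR: triangular load, peak 23: 7w₀L³/(360EI) = 229/EI
  relative rotation θ_0 = (67.31 + 478.4)/EI = 545.7/EI
A unit hogging moment at Q produces rotation L₁/(3EI) + L₂/(3EI) = 4/EI.
Slope continuity at Q: θ_0 = M_Q·4/EI, so M_Q = 545.7/4 = 136.4 kN·m (hogging).
Span PQ, ΣM about P with M_Q applied at Q: R_Q^{PQ}·4 = 130.7 + 136.4, so R_Q^{PQ} = 66.77 kN and R_P = 108 − 66.77 = 41.23 kN.
Span QR, ΣM about R: R_Q^{QR}·8 = 612.1 + 136.4, so R_Q^{QR} = 93.57 kN and R_R = 157.5 − 93.57 = 63.93 kN.
R_Q = 66.77 + 93.57 = 160.3 kN.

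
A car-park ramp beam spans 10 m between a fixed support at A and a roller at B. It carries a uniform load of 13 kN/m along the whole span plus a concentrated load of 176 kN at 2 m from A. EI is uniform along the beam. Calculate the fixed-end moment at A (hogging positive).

M_A = 415.9 kN·m

Choose R_B as the redundant. The primary structure is the cantilever fixed at A.
Deflection at B on the released cantilever, summing each load's contribution:
  UDL 13: wL⁴/(8EI) = 16250/EI
  point load 176 at a = 2: Pa²(3L − a)/(6EI) = 3285/EI
  δ_0 = 19535/EI
Flexibility coefficient — unit upward force at B: δ_{BB} = L³/(3EI) = 333.3/EI.
Compatibility at B: δ_0 − R_B·δ_{BB} = 0, so R_B = 19535/333.3 = 58.61 kN.
Moment equilibrium about A: M_A = Σ(load moments about A) − R_B·L = 1002 − 58.61×10 = 415.9 kN·m.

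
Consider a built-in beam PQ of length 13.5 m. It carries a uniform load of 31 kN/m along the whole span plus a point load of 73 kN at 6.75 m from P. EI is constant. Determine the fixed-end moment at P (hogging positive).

Take the two fixed-end moments M_P, M_Q as redundants; the released structure is the simple span PQ.
End rotations of the released simple span under the applied load (×1/EI):
  at P: UDL 31: wL³/(24EI) = 3178/EI
  at Q: UDL 31: wL³/(24EI) = 3178/EI
  at P: point load 73 at a = 6.75: Pab(L + b)/(6LEI) = 831.5/EI
  at Q: point load 73 at a = 6.75: Pab(L + a)/(6LEI) = 831.5/EI
  θ_P0 = 4010/EI,  θ_Q0 = 4010/EI
Flexibility coefficients: a unit moment at one end gives L/(3EI) there and L/(6EI) at the far end, so f₁₁ = f₂₂ = 4.5/EI and f₁₂ = f₂₁ = 2.25/EI.
Compatibility — zero rotation at each built-in end:
  4.5 M_P + 2.25 M_Q = 4010
  2.25 M_P + 4.5 M_Q = 4010
Solving the pair gives M_P = 594 kN·m and M_Q = 594 kN·m (hogging).

M_P = 594 kN·m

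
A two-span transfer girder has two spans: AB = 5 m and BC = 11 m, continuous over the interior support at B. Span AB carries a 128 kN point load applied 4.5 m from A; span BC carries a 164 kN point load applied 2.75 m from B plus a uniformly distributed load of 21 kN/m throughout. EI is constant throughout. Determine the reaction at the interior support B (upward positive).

Release continuity at B by inserting a hinge; the redundant is the internal moment M_B. The primary structure is two simply-supported spans AB and BC.
End slopes at the hinge B, treating each span as simply supported:
  span AB: point load 128 at a = 4.5: Pab(L + a)/(6LEI) = 91.2/EI
  span BC: point load 164 at a = 2.75: Pab(L + b)/(6LEI) = 1085/EI
  span BC: UDL 21: wL³/(24EI) = 1165/EI
  relative rotation θ_0 = (91.2 + 2250)/EI = 2341/EI
A unit hogging moment at B produces rotation L₁/(3EI) + L₂/(3EI) = 5.333/EI.
Compatibility: M_B·(L₁+L₂)/(3EI) = θ_0, giving M_B = 438.9 kN·m (hogging).
Span AB, ΣM about A with M_B applied at B: R_B^{AB}·5 = 576 + 438.9, so R_B^{AB} = 203 kN and R_A = 128 − 203 = -74.99 kN.
Span BC, ΣM about C: R_B^{BC}·11 = 2624 + 438.9, so R_B^{BC} = 278.4 kN and R_C = 395 − 278.4 = 116.6 kN.
R_B = 203 + 278.4 = 481.4 kN.

R_B = 481.4 kN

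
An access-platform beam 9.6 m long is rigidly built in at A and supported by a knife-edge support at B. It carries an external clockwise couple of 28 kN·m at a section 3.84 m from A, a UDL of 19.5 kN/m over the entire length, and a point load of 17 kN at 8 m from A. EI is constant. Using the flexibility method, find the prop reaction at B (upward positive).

R_B = 85.79 kN

Take the reaction at B as the redundant and release it; the primary structure is a cantilever fixed at A.
Primary-structure tip deflection at B by superposition:
  clockwise couple 28 at a = 3.84: M₀a(2L − a)/(2EI) = 825.8/EI
  UDL 19.5: wL⁴/(8EI) = 20703/EI
  point load 17 at a = 8: Pa²(3L − a)/(6EI) = 3772/EI
  δ_0 = 25300/EI
Tip deflection under a unit load at B: L³/(3EI) = 294.9/EI.
The prop prevents deflection at B: R_B = δ_0/δ_{BB} = 25300/294.9 = 85.79 kN.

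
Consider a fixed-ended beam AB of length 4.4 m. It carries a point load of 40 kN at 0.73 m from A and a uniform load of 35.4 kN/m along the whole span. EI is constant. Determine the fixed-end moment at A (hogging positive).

M_A = 77.43 kN·m

Release both end moments; the primary structure is a simply-supported span AB with redundants M_A and M_B.
End rotations of the released simple span under the applied load (×1/EI):
  at A: point load 40 at a = 0.73: Pab(L + b)/(6LEI) = 32.76/EI
  at B: point load 40 at a = 0.73: Pab(L + a)/(6LEI) = 20.82/EI
  at A: UDL 35.4: wL³/(24EI) = 125.6/EI
  at B: UDL 35.4: wL³/(24EI) = 125.6/EI
  θ_A0 = 158.4/EI,  θ_B0 = 146.5/EI
Flexibility coefficients: a unit moment at one end gives L/(3EI) there and L/(6EI) at the far end, so f₁₁ = f₂₂ = 1.467/EI and f₁₂ = f₂₁ = 0.7333/EI.
Compatibility — zero rotation at each built-in end:
  1.467 M_A + 0.7333 M_B = 158.4
  0.7333 M_A + 1.467 M_B = 146.5
Solving the pair gives M_A = 77.43 kN·m and M_B = 61.15 kN·m (hogging).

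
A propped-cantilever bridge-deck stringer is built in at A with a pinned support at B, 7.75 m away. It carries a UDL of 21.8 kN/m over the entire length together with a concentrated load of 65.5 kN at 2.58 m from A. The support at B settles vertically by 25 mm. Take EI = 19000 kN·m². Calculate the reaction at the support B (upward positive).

Choose R_B as the redundant. The primary structure is the cantilever fixed at A.
Primary-structure tip deflection at B by superposition:
  UDL 21.8: wL⁴/(8EI) = 9830/EI
  point load 65.5 at a = 2.58: Pa²(3L − a)/(6EI) = 1502/EI
  δ_0 = 11332/EI
Tip deflection under a unit load at B: L³/(3EI) = 155.2/EI.
With EI = 19000 kN·m²: δ_0 = 0.59644 m and δ_{BB} = 0.008166 m/kN.
Compatibility — the beam at B must follow the support down by 0.025 m: δ_0 − R_B·δ_{BB} = 0.025, so R_B = (0.59644 − 0.025)/0.008166 = 69.98 kN.

R_B = 69.98 kN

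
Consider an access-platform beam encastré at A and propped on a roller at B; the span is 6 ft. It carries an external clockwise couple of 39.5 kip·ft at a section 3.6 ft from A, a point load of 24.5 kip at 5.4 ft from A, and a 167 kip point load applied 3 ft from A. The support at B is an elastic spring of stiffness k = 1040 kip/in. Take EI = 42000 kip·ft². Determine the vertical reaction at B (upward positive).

R_B = 77.69 kip

Release the roller at B. Primary structure: cantilever fixed at A.
Primary-structure tip deflection at B by superposition:
  clockwise couple 39.5 at a = 3.6: M₀a(2L − a)/(2EI) = 597.2/EI
  point load 24.5 at a = 5.4: Pa²(3L − a)/(6EI) = 1500/EI
  point load 167 at a = 3: Pa²(3L − a)/(6EI) = 3758/EI
  δ_0 = 5855/EI
Tip deflection under a unit load at B: L³/(3EI) = 72/EI.
With EI = 42000 kip·ft²: δ_0 = 0.13941 ft and δ_{BB} = 0.001714 ft/kip.
Compatibility — the spring shortens by R_B/k under the reaction it provides: δ_0 − R_B·δ_{BB} = R_B/k. With 1/k = 1/(1040×12) ft/kip = 0.00008 ft/kip, R_B = δ_0 / (δ_{BB} + 1/k) = 0.13941 / (0.001714 + 0.00008) = 77.69 kip.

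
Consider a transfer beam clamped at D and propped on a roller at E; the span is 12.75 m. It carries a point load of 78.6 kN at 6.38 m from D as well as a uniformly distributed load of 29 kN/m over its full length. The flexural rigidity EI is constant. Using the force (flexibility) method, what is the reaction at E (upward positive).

R_E = 163.3 kN

Release the roller at E. Primary structure: cantilever fixed at D.
Downward deflection at the released point E due to the loads:
  point load 78.6 at a = 6.38: Pa²(3L − a)/(6EI) = 16994/EI
  UDL 29: wL⁴/(8EI) = 95796/EI
  δ_0 = 112790/EI
Tip deflection under a unit load at E: L³/(3EI) = 690.9/EI.
Compatibility at E: δ_0 − R_E·δ_{EE} = 0, so R_E = 112790/690.9 = 163.3 kN.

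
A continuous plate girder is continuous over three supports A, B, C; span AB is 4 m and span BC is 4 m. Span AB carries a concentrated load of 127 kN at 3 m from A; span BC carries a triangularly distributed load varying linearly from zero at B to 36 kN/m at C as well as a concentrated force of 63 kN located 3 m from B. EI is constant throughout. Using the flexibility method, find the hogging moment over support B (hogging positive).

M_B = 73.24 kN·m

Release continuity at B by inserting a hinge; the redundant is the internal moment M_B. The primary structure is two simply-supported spans AB and BC.
Discontinuity in slope at B on the released structure — sum the simple-span end rotations:
  span AB: point load 127 at a = 3: Pab(L + a)/(6LEI) = 111.1/EI
  span BC: triangular load, peak 36: 7w₀L³/(360EI) = 44.8/EI
  span BC: point load 63 at a = 3: Pab(L + b)/(6LEI) = 39.38/EI
  relative rotation θ_0 = (111.1 + 84.17)/EI = 195.3/EI
A unit hogging moment at B produces rotation L₁/(3EI) + L₂/(3EI) = 2.667/EI.
Compatibility: M_B·(L₁+L₂)/(3EI) = θ_0, giving M_B = 73.24 kN·m (hogging).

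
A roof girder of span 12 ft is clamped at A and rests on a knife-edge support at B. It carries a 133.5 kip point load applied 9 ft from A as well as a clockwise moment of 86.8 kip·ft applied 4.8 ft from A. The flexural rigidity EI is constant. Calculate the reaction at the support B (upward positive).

R_B = 91.42 kip

Remove the prop at B; the released (primary) structure is a cantilever built in at A.
Free-end deflection of the primary structure under the applied loading (downward +):
  point load 133.5 at a = 9: Pa²(3L − a)/(6EI) = 48661/EI
  clockwise couple 86.8 at a = 4.8: M₀a(2L − a)/(2EI) = 4000/EI
  δ_0 = 52660/EI
Tip deflection under a unit load at B: L³/(3EI) = 576/EI.
Compatibility at B: δ_0 − R_B·δ_{BB} = 0, so R_B = 52660/576 = 91.42 kip.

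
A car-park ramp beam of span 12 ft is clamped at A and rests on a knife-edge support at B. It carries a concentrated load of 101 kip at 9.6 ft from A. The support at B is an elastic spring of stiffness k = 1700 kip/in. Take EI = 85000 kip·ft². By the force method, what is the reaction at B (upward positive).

Choose R_B as the redundant. The primary structure is the cantilever fixed at A.
Primary-structure tip deflection at B by superposition:
  point load 101 at a = 9.6: Pa²(3L − a)/(6EI) = 40956/EI
Flexibility coefficient — unit upward force at B: δ_{BB} = L³/(3EI) = 576/EI.
With EI = 85000 kip·ft²: δ_0 = 0.48183 ft and δ_{BB} = 0.006776 ft/kip.
Compatibility — the spring shortens by R_B/k under the reaction it provides: δ_0 − R_B·δ_{BB} = R_B/k. With 1/k = 1/(1700×12) ft/kip = 0.000049 ft/kip, R_B = δ_0 / (δ_{BB} + 1/k) = 0.48183 / (0.006776 + 0.000049) = 70.59 kip.

R_B = 70.59 kip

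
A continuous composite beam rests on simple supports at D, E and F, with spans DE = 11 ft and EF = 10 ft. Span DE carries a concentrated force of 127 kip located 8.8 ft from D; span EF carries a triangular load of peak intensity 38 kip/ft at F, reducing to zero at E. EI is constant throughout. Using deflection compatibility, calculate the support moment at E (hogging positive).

M_E = 210.9 kip·ft

Release continuity at E by inserting a hinge; the redundant is the internal moment M_E. The primary structure is two simply-supported spans DE and EF.
End slopes at the hinge E, treating each span as simply supported:
  span DE: point load 127 at a = 8.8: Pab(L + a)/(6LEI) = 737.6/EI
  span EF: triangular load, peak 38: 7w₀L³/(360EI) = 738.9/EI
  relative rotation θ_0 = (737.6 + 738.9)/EI = 1477/EI
A unit hogging moment at E produces rotation L₁/(3EI) + L₂/(3EI) = 7/EI.
Slope continuity at E: θ_0 = M_E·7/EI, so M_E = 1477/7 = 210.9 kip·ft (hogging).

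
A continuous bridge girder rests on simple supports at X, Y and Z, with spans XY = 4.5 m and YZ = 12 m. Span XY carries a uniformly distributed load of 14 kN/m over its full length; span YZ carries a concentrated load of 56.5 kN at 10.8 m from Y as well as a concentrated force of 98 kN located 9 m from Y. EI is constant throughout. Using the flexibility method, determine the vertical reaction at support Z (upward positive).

R_Z = 113.2 kN

Take M_Y as the redundant. Released structure: two simple spans XY and YZ with a hinge at Y.
Discontinuity in slope at Y on the released structure — sum the simple-span end rotations:
  span XY: UDL 14: wL³/(24EI) = 53.16/EI
  span YZ: point load 56.5 at a = 10.8: Pab(L + b)/(6LEI) = 134.2/EI
  span YZ: point load 98 at a = 9: Pab(L + b)/(6LEI) = 551.2/EI
  relative rotation θ_0 = (53.16 + 685.5)/EI = 738.7/EI
A unit hogging moment at Y produces rotation L₁/(3EI) + L₂/(3EI) = 5.5/EI.
Compatibility: M_Y·(L₁+L₂)/(3EI) = θ_0, giving M_Y = 134.3 kN·m (hogging).
Span YZ, ΣM about Z: R_Y^{YZ}·12 = 361.8 + 134.3, so R_Y^{YZ} = 41.34 kN and R_Z = 154.5 − 41.34 = 113.2 kN.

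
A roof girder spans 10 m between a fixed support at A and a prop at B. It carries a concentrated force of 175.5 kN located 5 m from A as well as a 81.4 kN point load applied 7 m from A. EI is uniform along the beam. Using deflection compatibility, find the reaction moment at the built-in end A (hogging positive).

Remove the prop at B; the released (primary) structure is a cantilever built in at A.
Deflection at B on the released cantilever, summing each load's contribution:
  point load 175.5 at a = 5: Pa²(3L − a)/(6EI) = 18281/EI
  point load 81.4 at a = 7: Pa²(3L − a)/(6EI) = 15290/EI
  δ_0 = 33571/EI
Tip deflection under a unit load at B: L³/(3EI) = 333.3/EI.
Compatibility at B: δ_0 − R_B·δ_{BB} = 0, so R_B = 33571/333.3 = 100.7 kN.
Moment equilibrium about A: M_A = Σ(load moments about A) − R_B·L = 1447 − 100.7×10 = 440.2 kN·m.

M_A = 440.2 kN·m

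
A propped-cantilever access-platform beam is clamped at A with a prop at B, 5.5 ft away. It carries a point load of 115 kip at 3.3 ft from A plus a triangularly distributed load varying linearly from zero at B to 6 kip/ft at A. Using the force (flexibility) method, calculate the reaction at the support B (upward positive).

R_B = 52.98 kip

Release the roller at B. Primary structure: cantilever fixed at A.
Downward deflection at the released point B due to the loads:
  point load 115 at a = 3.3: Pa²(3L − a)/(6EI) = 2755/EI
  triangular load, peak 6 at the fixed end: w₀L⁴/(30EI) = 183/EI
  δ_0 = 2938/EI
Tip deflection under a unit load at B: L³/(3EI) = 55.46/EI.
Compatibility at B: δ_0 − R_B·δ_{BB} = 0, so R_B = 2938/55.46 = 52.98 kip.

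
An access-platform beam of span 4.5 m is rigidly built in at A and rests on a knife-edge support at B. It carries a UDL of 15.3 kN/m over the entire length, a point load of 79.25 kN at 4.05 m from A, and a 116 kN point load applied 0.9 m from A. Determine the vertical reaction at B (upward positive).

R_B = 99.72 kN

Release the roller at B. Primary structure: cantilever fixed at A.
Deflection at B on the released cantilever, summing each load's contribution:
  UDL 15.3: wL⁴/(8EI) = 784.2/EI
  point load 79.25 at a = 4.05: Pa²(3L − a)/(6EI) = 2047/EI
  point load 116 at a = 0.9: Pa²(3L − a)/(6EI) = 197.3/EI
  δ_0 = 3029/EI
Flexibility coefficient — unit upward force at B: δ_{BB} = L³/(3EI) = 30.38/EI.
The prop prevents deflection at B: R_B = δ_0/δ_{BB} = 3029/30.38 = 99.72 kN.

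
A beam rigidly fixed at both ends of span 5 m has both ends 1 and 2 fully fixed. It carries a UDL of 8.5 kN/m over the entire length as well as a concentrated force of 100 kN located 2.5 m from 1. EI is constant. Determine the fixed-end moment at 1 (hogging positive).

Release both end moments; the primary structure is a simply-supported span 12 with redundants M_1 and M_2.
Simple-span end rotations at 1 and 2 under the given loads:
  at 1: UDL 8.5: wL³/(24EI) = 44.27/EI
  at 2: UDL 8.5: wL³/(24EI) = 44.27/EI
  at 1: point load 100 at a = 2.5: Pab(L + b)/(6LEI) = 156.2/EI
  at 2: point load 100 at a = 2.5: Pab(L + a)/(6LEI) = 156.2/EI
  θ_10 = 200.5/EI,  θ_20 = 200.5/EI
Flexibility coefficients: a unit moment at one end gives L/(3EI) there and L/(6EI) at the far end, so f₁₁ = f₂₂ = 1.667/EI and f₁₂ = f₂₁ = 0.8333/EI.
Compatibility — zero rotation at each built-in end:
  1.667 M_1 + 0.8333 M_2 = 200.5
  0.8333 M_1 + 1.667 M_2 = 200.5
Solving the pair gives M_1 = 80.21 kN·m and M_2 = 80.21 kN·m (hogging).

M_1 = 80.21 kN·m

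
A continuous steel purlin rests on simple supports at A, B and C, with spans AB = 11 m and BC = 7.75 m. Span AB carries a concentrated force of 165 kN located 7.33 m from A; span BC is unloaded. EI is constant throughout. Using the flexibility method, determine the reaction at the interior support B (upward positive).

Release continuity at B by inserting a hinge; the redundant is the internal moment M_B. The primary structure is two simply-supported spans AB and BC.
Discontinuity in slope at B on the released structure — sum the simple-span end rotations:
  span AB: point load 165 at a = 7.33: Pab(L + a)/(6LEI) = 1233/EI
  relative rotation θ_0 = (1233 + 0)/EI = 1233/EI
A unit hogging moment at B produces rotation L₁/(3EI) + L₂/(3EI) = 6.25/EI.
Slope continuity at B: θ_0 = M_B·6.25/EI, so M_B = 1233/6.25 = 197.2 kN·m (hogging).
Span AB, ΣM about A with M_B applied at B: R_B^{AB}·11 = 1209 + 197.2, so R_B^{AB} = 127.9 kN and R_A = 165 − 127.9 = 37.12 kN.
Span BC, ΣM about C: R_B^{BC}·7.75 = 0 + 197.2, so R_B^{BC} = 25.45 kN and R_C = 0 − 25.45 = -25.45 kN.
R_B = 127.9 + 25.45 = 153.3 kN.

R_B = 153.3 kN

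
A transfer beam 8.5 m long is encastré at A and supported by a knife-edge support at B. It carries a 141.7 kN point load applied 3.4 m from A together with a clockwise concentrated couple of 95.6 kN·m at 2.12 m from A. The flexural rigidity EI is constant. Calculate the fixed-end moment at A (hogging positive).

Release the roller at B. Primary structure: cantilever fixed at A.
Free-end deflection of the primary structure under the applied loading (downward +):
  point load 141.7 at a = 3.4: Pa²(3L − a)/(6EI) = 6033/EI
  clockwise couple 95.6 at a = 2.12: M₀a(2L − a)/(2EI) = 1508/EI
  δ_0 = 7541/EI
Flexibility coefficient — unit upward force at B: δ_{BB} = L³/(3EI) = 204.7/EI.
Compatibility at B: δ_0 − R_B·δ_{BB} = 0, so R_B = 7541/204.7 = 36.84 kN.
Moment equilibrium about A: M_A = Σ(load moments about A) − R_B·L = 577.4 − 36.84×8.5 = 264.2 kN·m.

M_A = 264.2 kN·m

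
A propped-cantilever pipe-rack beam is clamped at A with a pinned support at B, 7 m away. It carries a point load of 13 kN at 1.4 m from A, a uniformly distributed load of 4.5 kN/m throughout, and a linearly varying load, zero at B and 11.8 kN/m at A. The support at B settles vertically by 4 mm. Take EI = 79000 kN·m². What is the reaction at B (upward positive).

Take the reaction at B as the redundant and release it; the primary structure is a cantilever fixed at A.
Free-end deflection of the primary structure under the applied loading (downward +):
  point load 13 at a = 1.4: Pa²(3L − a)/(6EI) = 83.23/EI
  UDL 4.5: wL⁴/(8EI) = 1351/EI
  triangular load, peak 11.8 at the fixed end: w₀L⁴/(30EI) = 944.4/EI
  δ_0 = 2378/EI
Flexibility coefficient — unit upward force at B: δ_{BB} = L³/(3EI) = 114.3/EI.
With EI = 79000 kN·m²: δ_0 = 0.030104 m and δ_{BB} = 0.001447 m/kN.
Compatibility — the beam at B must follow the support down by 0.004 m: δ_0 − R_B·δ_{BB} = 0.004, so R_B = (0.030104 − 0.004)/0.001447 = 18.04 kN.

R_B = 18.04 kN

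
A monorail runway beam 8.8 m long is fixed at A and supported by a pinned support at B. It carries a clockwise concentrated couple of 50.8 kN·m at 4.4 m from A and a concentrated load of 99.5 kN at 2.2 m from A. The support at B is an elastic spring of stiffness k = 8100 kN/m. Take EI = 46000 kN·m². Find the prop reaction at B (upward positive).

Take the reaction at B as the redundant and release it; the primary structure is a cantilever fixed at A.
Free-end deflection of the primary structure under the applied loading (downward +):
  clockwise couple 50.8 at a = 4.4: M₀a(2L − a)/(2EI) = 1475/EI
  point load 99.5 at a = 2.2: Pa²(3L − a)/(6EI) = 1942/EI
  δ_0 = 3418/EI
Tip deflection under a unit load at B: L³/(3EI) = 227.2/EI.
With EI = 46000 kN·m²: δ_0 = 0.074296 m and δ_{BB} = 0.004938 m/kN.
Compatibility — the spring shortens by R_B/k under the reaction it provides: δ_0 − R_B·δ_{BB} = R_B/k. With 1/k = 0.000123 m/kN, R_B = δ_0 / (δ_{BB} + 1/k) = 0.074296 / (0.004938 + 0.000123) = 14.68 kN.

R_B = 14.68 kN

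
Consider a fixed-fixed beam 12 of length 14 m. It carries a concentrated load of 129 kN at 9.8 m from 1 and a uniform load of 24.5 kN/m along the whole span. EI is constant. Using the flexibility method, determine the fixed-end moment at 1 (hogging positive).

Release both end moments; the primary structure is a simply-supported span 12 with redundants M_1 and M_2.
End rotations of the released simple span under the applied load (×1/EI):
  at 1: point load 129 at a = 9.8: Pab(L + b)/(6LEI) = 1150/EI
  at 2: point load 129 at a = 9.8: Pab(L + a)/(6LEI) = 1504/EI
  at 1: UDL 24.5: wL³/(24EI) = 2801/EI
  at 2: UDL 24.5: wL³/(24EI) = 2801/EI
  θ_10 = 3952/EI,  θ_20 = 4306/EI
Flexibility coefficients: a unit moment at one end gives L/(3EI) there and L/(6EI) at the far end, so f₁₁ = f₂₂ = 4.667/EI and f₁₂ = f₂₁ = 2.333/EI.
Compatibility — zero rotation at each built-in end:
  4.667 M_1 + 2.333 M_2 = 3952
  2.333 M_1 + 4.667 M_2 = 4306
Solving the pair gives M_1 = 513.9 kN·m and M_2 = 665.6 kN·m (hogging).

M_1 = 513.9 kN·m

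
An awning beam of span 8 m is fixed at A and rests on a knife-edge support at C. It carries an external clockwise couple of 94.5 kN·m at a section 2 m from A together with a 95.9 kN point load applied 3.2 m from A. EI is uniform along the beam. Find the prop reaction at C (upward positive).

Take the reaction at C as the redundant and release it; the primary structure is a cantilever fixed at A.
Primary-structure tip deflection at C by superposition:
  clockwise couple 94.5 at a = 2: M₀a(2L − a)/(2EI) = 1323/EI
  point load 95.9 at a = 3.2: Pa²(3L − a)/(6EI) = 3404/EI
  δ_0 = 4727/EI
Tip deflection under a unit load at C: L³/(3EI) = 170.7/EI.
Compatibility at C: δ_0 − R_C·δ_{CC} = 0, so R_C = 4727/170.7 = 27.7 kN.

R_C = 27.7 kN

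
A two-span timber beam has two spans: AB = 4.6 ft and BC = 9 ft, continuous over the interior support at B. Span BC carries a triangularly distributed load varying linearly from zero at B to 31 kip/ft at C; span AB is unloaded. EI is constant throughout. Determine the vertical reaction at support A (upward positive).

R_A = -21.07 kip

Take M_B as the redundant. Released structure: two simple spans AB and BC with a hinge at B.
Discontinuity in slope at B on the released structure — sum the simple-span end rotations:
  span BC: triangular load, peak 31: 7w₀L³/(360EI) = 439.4/EI
  relative rotation θ_0 = (0 + 439.4)/EI = 439.4/EI
A unit hogging moment at B produces rotation L₁/(3EI) + L₂/(3EI) = 4.533/EI.
Slope continuity at B: θ_0 = M_B·4.533/EI, so M_B = 439.4/4.533 = 96.93 kip·ft (hogging).
Span AB, ΣM about A with M_B applied at B: R_B^{AB}·4.6 = 0 + 96.93, so R_B^{AB} = 21.07 kip and R_A = 0 − 21.07 = -21.07 kip.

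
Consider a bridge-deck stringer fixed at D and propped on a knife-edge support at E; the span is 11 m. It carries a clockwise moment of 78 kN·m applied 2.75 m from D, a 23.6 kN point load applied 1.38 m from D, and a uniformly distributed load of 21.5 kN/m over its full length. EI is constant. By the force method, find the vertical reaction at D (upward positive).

R_D = 166.2 kN

Take the reaction at E as the redundant and release it; the primary structure is a cantilever fixed at D.
Primary-structure tip deflection at E by superposition:
  clockwise couple 78 at a = 2.75: M₀a(2L − a)/(2EI) = 2065/EI
  point load 23.6 at a = 1.38: Pa²(3L − a)/(6EI) = 236.9/EI
  UDL 21.5: wL⁴/(8EI) = 39348/EI
  δ_0 = 41649/EI
Flexibility coefficient — unit upward force at E: δ_{EE} = L³/(3EI) = 443.7/EI.
Compatibility at E: δ_0 − R_E·δ_{EE} = 0, so R_E = 41649/443.7 = 93.87 kN.
Vertical equilibrium: R_D = ΣP − R_E = 260.1 − 93.87 = 166.2 kN.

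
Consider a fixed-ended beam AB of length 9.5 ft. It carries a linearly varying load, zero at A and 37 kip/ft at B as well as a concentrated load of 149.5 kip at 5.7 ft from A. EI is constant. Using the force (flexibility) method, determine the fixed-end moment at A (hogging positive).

Release both end moments; the primary structure is a simply-supported span AB with redundants M_A and M_B.
Simple-span end rotations at A and B under the given loads:
  at A: triangular load, peak 37: 7w₀L³/(360EI) = 616.8/EI
  at B: triangular load, peak 37: w₀L³/(45EI) = 705/EI
  at A: point load 149.5 at a = 5.7: Pab(L + b)/(6LEI) = 755.6/EI
  at B: point load 149.5 at a = 5.7: Pab(L + a)/(6LEI) = 863.5/EI
  θ_A0 = 1372/EI,  θ_B0 = 1568/EI
Flexibility coefficients: a unit moment at one end gives L/(3EI) there and L/(6EI) at the far end, so f₁₁ = f₂₂ = 3.167/EI and f₁₂ = f₂₁ = 1.583/EI.
Compatibility — zero rotation at each built-in end:
  3.167 M_A + 1.583 M_B = 1372
  1.583 M_A + 3.167 M_B = 1568
Solving the pair gives M_A = 247.7 kip·ft and M_B = 371.5 kip·ft (hogging).

M_A = 247.7 kip·ft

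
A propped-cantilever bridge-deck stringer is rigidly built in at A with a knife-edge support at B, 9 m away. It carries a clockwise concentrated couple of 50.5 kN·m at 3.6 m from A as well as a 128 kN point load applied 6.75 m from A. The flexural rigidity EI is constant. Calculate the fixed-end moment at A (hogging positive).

M_A = 137 kN·m

Remove the prop at B; the released (primary) structure is a cantilever built in at A.
Downward deflection at the released point B due to the loads:
  clockwise couple 50.5 at a = 3.6: M₀a(2L − a)/(2EI) = 1309/EI
  point load 128 at a = 6.75: Pa²(3L − a)/(6EI) = 19683/EI
  δ_0 = 20992/EI
Flexibility coefficient — unit upward force at B: δ_{BB} = L³/(3EI) = 243/EI.
Compatibility at B: δ_0 − R_B·δ_{BB} = 0, so R_B = 20992/243 = 86.39 kN.
Moment equilibrium about A: M_A = Σ(load moments about A) − R_B·L = 914.5 − 86.39×9 = 137 kN·m.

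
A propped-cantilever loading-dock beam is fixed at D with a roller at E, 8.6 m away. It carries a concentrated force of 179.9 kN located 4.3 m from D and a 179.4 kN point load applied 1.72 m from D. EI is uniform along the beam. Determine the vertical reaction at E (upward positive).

Take the reaction at E as the redundant and release it; the primary structure is a cantilever fixed at D.
Downward deflection at the released point E due to the loads:
  point load 179.9 at a = 4.3: Pa²(3L − a)/(6EI) = 11919/EI
  point load 179.4 at a = 1.72: Pa²(3L − a)/(6EI) = 2130/EI
  δ_0 = 14049/EI
Tip deflection under a unit load at E: L³/(3EI) = 212/EI.
The prop prevents deflection at E: R_E = δ_0/δ_{EE} = 14049/212 = 66.27 kN.

R_E = 66.27 kN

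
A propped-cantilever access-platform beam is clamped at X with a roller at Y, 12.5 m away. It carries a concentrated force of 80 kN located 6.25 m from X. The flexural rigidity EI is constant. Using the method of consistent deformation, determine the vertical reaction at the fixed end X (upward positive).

R_X = 55 kN

Choose R_Y as the redundant. The primary structure is the cantilever fixed at X.
Downward deflection at the released point Y due to the loads:
  point load 80 at a = 6.25: Pa²(3L − a)/(6EI) = 16276/EI
Flexibility coefficient — unit upward force at Y: δ_{YY} = L³/(3EI) = 651/EI.
The prop prevents deflection at Y: R_Y = δ_0/δ_{YY} = 16276/651 = 25 kN.
Vertical equilibrium: R_X = ΣP − R_Y = 80 − 25 = 55 kN.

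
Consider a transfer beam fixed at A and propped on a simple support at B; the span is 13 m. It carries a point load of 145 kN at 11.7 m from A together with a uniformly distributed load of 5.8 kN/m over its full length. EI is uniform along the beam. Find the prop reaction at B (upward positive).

R_B = 151.6 kN

Release the roller at B. Primary structure: cantilever fixed at A.
Free-end deflection of the primary structure under the applied loading (downward +):
  point load 145 at a = 11.7: Pa²(3L − a)/(6EI) = 90313/EI
  UDL 5.8: wL⁴/(8EI) = 20707/EI
  δ_0 = 111020/EI
Tip deflection under a unit load at B: L³/(3EI) = 732.3/EI.
The prop prevents deflection at B: R_B = δ_0/δ_{BB} = 111020/732.3 = 151.6 kN.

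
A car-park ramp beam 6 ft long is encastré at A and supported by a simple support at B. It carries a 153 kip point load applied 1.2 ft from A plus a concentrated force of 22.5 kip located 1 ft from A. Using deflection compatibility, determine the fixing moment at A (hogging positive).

Choose R_B as the redundant. The primary structure is the cantilever fixed at A.
Deflection at B on the released cantilever, summing each load's contribution:
  point load 153 at a = 1.2: Pa²(3L − a)/(6EI) = 616.9/EI
  point load 22.5 at a = 1: Pa²(3L − a)/(6EI) = 63.75/EI
  δ_0 = 680.6/EI
Flexibility coefficient — unit upward force at B: δ_{BB} = L³/(3EI) = 72/EI.
The prop prevents deflection at B: R_B = δ_0/δ_{BB} = 680.6/72 = 9.453 kip.
Moment equilibrium about A: M_A = Σ(load moments about A) − R_B·L = 206.1 − 9.453×6 = 149.4 kip·ft.

M_A = 149.4 kip·ft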